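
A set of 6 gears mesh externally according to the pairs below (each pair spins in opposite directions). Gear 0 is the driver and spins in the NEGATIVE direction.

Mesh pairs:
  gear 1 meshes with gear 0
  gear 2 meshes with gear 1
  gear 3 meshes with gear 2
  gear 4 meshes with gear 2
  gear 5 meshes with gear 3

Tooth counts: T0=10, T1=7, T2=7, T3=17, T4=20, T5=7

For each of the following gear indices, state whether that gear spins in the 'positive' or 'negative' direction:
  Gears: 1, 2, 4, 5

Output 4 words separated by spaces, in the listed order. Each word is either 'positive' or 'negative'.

Answer: positive negative positive negative

Derivation:
Gear 0 (driver): negative (depth 0)
  gear 1: meshes with gear 0 -> depth 1 -> positive (opposite of gear 0)
  gear 2: meshes with gear 1 -> depth 2 -> negative (opposite of gear 1)
  gear 3: meshes with gear 2 -> depth 3 -> positive (opposite of gear 2)
  gear 4: meshes with gear 2 -> depth 3 -> positive (opposite of gear 2)
  gear 5: meshes with gear 3 -> depth 4 -> negative (opposite of gear 3)
Queried indices 1, 2, 4, 5 -> positive, negative, positive, negative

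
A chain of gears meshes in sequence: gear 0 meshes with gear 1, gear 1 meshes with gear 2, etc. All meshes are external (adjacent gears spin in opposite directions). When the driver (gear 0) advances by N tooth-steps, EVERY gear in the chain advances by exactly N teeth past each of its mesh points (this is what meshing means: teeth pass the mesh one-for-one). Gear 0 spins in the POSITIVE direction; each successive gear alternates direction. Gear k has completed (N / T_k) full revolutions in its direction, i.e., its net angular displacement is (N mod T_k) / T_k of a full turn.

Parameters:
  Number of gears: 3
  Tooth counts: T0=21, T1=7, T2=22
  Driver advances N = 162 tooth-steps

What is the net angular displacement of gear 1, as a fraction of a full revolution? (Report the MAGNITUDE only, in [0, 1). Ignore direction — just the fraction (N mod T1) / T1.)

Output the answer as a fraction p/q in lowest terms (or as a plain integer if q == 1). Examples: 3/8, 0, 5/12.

Answer: 1/7

Derivation:
Chain of 3 gears, tooth counts: [21, 7, 22]
  gear 0: T0=21, direction=positive, advance = 162 mod 21 = 15 teeth = 15/21 turn
  gear 1: T1=7, direction=negative, advance = 162 mod 7 = 1 teeth = 1/7 turn
  gear 2: T2=22, direction=positive, advance = 162 mod 22 = 8 teeth = 8/22 turn
Gear 1: 162 mod 7 = 1
Fraction = 1 / 7 = 1/7 (gcd(1,7)=1) = 1/7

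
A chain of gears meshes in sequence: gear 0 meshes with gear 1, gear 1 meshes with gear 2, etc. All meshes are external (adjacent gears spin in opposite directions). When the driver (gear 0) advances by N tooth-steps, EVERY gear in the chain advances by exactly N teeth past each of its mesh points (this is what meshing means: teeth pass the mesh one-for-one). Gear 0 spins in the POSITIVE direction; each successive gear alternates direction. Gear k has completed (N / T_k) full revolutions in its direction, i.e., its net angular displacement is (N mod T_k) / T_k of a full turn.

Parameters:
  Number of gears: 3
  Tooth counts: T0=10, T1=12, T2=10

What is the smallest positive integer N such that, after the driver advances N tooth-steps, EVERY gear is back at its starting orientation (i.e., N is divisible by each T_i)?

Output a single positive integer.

Gear k returns to start when N is a multiple of T_k.
All gears at start simultaneously when N is a common multiple of [10, 12, 10]; the smallest such N is lcm(10, 12, 10).
Start: lcm = T0 = 10
Fold in T1=12: gcd(10, 12) = 2; lcm(10, 12) = 10 * 12 / 2 = 120 / 2 = 60
Fold in T2=10: gcd(60, 10) = 10; lcm(60, 10) = 60 * 10 / 10 = 600 / 10 = 60
Full cycle length = 60

Answer: 60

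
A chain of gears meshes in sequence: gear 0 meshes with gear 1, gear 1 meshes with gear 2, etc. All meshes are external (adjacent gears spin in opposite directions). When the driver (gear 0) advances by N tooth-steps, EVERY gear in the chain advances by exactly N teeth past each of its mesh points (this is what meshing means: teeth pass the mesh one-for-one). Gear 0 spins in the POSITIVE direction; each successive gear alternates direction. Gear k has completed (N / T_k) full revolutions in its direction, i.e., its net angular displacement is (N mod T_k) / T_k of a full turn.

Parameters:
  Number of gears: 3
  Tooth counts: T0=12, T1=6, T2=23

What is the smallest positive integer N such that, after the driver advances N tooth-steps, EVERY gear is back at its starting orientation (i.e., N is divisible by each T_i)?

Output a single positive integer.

Answer: 276

Derivation:
Gear k returns to start when N is a multiple of T_k.
All gears at start simultaneously when N is a common multiple of [12, 6, 23]; the smallest such N is lcm(12, 6, 23).
Start: lcm = T0 = 12
Fold in T1=6: gcd(12, 6) = 6; lcm(12, 6) = 12 * 6 / 6 = 72 / 6 = 12
Fold in T2=23: gcd(12, 23) = 1; lcm(12, 23) = 12 * 23 / 1 = 276 / 1 = 276
Full cycle length = 276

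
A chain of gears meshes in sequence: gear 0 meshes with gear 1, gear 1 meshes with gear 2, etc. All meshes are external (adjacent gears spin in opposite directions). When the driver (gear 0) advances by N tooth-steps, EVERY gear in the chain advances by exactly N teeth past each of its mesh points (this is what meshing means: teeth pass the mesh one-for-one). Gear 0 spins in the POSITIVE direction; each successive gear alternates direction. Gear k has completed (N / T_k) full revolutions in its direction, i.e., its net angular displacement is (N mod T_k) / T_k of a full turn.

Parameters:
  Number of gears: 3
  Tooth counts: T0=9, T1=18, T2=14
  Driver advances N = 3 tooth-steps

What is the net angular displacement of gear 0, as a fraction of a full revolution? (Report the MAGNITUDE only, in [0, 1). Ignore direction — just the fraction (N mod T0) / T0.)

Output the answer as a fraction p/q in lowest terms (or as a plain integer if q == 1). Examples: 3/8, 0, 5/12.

Answer: 1/3

Derivation:
Chain of 3 gears, tooth counts: [9, 18, 14]
  gear 0: T0=9, direction=positive, advance = 3 mod 9 = 3 teeth = 3/9 turn
  gear 1: T1=18, direction=negative, advance = 3 mod 18 = 3 teeth = 3/18 turn
  gear 2: T2=14, direction=positive, advance = 3 mod 14 = 3 teeth = 3/14 turn
Gear 0: 3 mod 9 = 3
Fraction = 3 / 9 = 1/3 (gcd(3,9)=3) = 1/3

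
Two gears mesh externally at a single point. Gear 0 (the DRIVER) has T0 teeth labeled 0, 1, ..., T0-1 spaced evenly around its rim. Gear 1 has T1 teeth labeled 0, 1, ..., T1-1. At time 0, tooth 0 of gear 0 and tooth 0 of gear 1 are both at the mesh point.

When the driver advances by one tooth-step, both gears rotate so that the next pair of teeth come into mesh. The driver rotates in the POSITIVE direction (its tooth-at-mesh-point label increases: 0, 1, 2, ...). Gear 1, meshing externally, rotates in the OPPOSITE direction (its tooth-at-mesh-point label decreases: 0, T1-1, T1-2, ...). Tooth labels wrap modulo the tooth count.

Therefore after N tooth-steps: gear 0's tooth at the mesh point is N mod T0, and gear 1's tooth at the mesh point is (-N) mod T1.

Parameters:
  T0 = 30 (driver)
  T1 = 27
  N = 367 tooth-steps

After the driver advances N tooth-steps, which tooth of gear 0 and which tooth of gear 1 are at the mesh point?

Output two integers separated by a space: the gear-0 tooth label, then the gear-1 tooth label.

Gear 0 (driver, T0=30): tooth at mesh = N mod T0
  367 = 12 * 30 + 7, so 367 mod 30 = 7
  gear 0 tooth = 7
Gear 1 (driven, T1=27): tooth at mesh = (-N) mod T1
  367 = 13 * 27 + 16, so 367 mod 27 = 16
  (-367) mod 27 = (-16) mod 27 = 27 - 16 = 11
Mesh after 367 steps: gear-0 tooth 7 meets gear-1 tooth 11

Answer: 7 11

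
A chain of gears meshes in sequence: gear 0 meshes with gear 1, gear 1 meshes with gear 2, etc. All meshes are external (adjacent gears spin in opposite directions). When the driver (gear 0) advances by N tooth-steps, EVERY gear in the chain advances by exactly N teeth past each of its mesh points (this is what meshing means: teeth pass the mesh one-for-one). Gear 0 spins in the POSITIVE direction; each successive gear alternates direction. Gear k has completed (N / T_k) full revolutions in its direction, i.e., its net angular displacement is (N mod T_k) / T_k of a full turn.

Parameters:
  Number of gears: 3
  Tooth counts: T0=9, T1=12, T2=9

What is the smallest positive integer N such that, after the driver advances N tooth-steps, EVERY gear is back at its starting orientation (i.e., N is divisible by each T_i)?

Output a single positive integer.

Answer: 36

Derivation:
Gear k returns to start when N is a multiple of T_k.
All gears at start simultaneously when N is a common multiple of [9, 12, 9]; the smallest such N is lcm(9, 12, 9).
Start: lcm = T0 = 9
Fold in T1=12: gcd(9, 12) = 3; lcm(9, 12) = 9 * 12 / 3 = 108 / 3 = 36
Fold in T2=9: gcd(36, 9) = 9; lcm(36, 9) = 36 * 9 / 9 = 324 / 9 = 36
Full cycle length = 36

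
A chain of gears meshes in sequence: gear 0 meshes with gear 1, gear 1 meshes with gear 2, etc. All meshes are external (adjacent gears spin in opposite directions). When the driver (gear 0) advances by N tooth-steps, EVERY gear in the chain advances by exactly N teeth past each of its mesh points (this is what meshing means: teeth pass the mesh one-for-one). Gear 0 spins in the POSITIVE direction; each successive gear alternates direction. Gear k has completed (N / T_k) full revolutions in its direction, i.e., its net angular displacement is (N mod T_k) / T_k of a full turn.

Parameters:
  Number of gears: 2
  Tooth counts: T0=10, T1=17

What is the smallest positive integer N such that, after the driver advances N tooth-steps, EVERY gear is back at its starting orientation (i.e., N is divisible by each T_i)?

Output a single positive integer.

Gear k returns to start when N is a multiple of T_k.
All gears at start simultaneously when N is a common multiple of [10, 17]; the smallest such N is lcm(10, 17).
Start: lcm = T0 = 10
Fold in T1=17: gcd(10, 17) = 1; lcm(10, 17) = 10 * 17 / 1 = 170 / 1 = 170
Full cycle length = 170

Answer: 170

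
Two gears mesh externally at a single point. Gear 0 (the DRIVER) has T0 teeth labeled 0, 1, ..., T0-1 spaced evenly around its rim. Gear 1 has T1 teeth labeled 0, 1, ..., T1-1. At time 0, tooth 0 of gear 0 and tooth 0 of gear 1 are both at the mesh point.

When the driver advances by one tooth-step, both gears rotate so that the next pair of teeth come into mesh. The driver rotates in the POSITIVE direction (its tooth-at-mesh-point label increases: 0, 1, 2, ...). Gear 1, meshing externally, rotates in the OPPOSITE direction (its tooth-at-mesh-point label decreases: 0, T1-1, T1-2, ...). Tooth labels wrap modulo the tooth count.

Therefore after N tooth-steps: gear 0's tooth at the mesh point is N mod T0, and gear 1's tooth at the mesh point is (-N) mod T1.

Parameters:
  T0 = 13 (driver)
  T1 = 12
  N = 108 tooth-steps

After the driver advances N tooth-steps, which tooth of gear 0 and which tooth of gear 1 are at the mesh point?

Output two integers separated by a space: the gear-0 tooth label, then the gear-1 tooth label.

Answer: 4 0

Derivation:
Gear 0 (driver, T0=13): tooth at mesh = N mod T0
  108 = 8 * 13 + 4, so 108 mod 13 = 4
  gear 0 tooth = 4
Gear 1 (driven, T1=12): tooth at mesh = (-N) mod T1
  108 = 9 * 12 + 0, so 108 mod 12 = 0
  (-108) mod 12 = 0
Mesh after 108 steps: gear-0 tooth 4 meets gear-1 tooth 0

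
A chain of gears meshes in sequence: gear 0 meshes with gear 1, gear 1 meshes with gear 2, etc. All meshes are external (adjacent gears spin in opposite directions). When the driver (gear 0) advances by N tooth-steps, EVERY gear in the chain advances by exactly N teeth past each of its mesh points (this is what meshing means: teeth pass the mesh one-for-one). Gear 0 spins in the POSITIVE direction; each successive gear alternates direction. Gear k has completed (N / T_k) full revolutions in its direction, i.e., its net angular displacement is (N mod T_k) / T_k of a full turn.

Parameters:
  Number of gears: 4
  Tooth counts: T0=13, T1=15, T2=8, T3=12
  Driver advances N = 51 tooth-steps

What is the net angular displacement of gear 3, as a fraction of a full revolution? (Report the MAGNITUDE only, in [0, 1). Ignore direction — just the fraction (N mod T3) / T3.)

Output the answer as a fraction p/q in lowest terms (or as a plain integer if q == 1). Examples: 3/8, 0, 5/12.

Answer: 1/4

Derivation:
Chain of 4 gears, tooth counts: [13, 15, 8, 12]
  gear 0: T0=13, direction=positive, advance = 51 mod 13 = 12 teeth = 12/13 turn
  gear 1: T1=15, direction=negative, advance = 51 mod 15 = 6 teeth = 6/15 turn
  gear 2: T2=8, direction=positive, advance = 51 mod 8 = 3 teeth = 3/8 turn
  gear 3: T3=12, direction=negative, advance = 51 mod 12 = 3 teeth = 3/12 turn
Gear 3: 51 mod 12 = 3
Fraction = 3 / 12 = 1/4 (gcd(3,12)=3) = 1/4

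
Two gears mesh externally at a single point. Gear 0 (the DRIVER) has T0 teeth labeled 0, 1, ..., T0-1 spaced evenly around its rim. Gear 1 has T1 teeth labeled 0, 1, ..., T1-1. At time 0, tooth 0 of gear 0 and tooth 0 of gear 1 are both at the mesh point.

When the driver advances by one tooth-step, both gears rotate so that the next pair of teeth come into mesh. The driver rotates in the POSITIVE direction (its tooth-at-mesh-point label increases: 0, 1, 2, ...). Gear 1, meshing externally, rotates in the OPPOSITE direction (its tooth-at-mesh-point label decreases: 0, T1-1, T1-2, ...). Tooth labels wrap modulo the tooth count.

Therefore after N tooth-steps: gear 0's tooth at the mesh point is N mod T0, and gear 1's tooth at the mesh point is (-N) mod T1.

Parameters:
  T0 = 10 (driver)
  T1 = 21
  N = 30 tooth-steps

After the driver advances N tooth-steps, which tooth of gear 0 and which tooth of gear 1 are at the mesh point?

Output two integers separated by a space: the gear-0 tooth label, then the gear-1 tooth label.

Gear 0 (driver, T0=10): tooth at mesh = N mod T0
  30 = 3 * 10 + 0, so 30 mod 10 = 0
  gear 0 tooth = 0
Gear 1 (driven, T1=21): tooth at mesh = (-N) mod T1
  30 = 1 * 21 + 9, so 30 mod 21 = 9
  (-30) mod 21 = (-9) mod 21 = 21 - 9 = 12
Mesh after 30 steps: gear-0 tooth 0 meets gear-1 tooth 12

Answer: 0 12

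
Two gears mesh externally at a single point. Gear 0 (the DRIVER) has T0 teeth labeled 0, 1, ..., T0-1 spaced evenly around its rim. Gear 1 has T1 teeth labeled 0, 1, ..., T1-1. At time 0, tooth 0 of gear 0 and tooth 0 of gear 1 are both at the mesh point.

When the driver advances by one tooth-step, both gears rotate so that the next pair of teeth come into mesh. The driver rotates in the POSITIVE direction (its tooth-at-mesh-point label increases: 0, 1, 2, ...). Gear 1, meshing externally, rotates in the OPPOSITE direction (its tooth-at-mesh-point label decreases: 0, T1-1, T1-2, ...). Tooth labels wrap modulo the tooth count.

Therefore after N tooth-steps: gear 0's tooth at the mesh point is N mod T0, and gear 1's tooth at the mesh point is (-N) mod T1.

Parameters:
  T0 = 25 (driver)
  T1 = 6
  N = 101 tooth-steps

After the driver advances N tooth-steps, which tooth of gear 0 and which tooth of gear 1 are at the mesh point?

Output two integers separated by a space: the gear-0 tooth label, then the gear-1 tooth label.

Answer: 1 1

Derivation:
Gear 0 (driver, T0=25): tooth at mesh = N mod T0
  101 = 4 * 25 + 1, so 101 mod 25 = 1
  gear 0 tooth = 1
Gear 1 (driven, T1=6): tooth at mesh = (-N) mod T1
  101 = 16 * 6 + 5, so 101 mod 6 = 5
  (-101) mod 6 = (-5) mod 6 = 6 - 5 = 1
Mesh after 101 steps: gear-0 tooth 1 meets gear-1 tooth 1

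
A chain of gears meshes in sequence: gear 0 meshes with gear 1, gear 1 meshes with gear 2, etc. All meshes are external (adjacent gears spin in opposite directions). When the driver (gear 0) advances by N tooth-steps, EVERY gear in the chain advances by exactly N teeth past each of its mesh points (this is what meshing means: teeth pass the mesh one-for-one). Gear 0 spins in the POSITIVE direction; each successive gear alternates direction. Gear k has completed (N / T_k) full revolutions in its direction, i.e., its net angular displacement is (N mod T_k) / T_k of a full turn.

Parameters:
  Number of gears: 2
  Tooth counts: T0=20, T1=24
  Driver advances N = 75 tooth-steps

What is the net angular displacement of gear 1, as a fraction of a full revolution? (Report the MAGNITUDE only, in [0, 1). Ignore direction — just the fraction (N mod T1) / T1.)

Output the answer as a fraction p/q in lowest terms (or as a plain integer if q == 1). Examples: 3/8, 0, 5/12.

Chain of 2 gears, tooth counts: [20, 24]
  gear 0: T0=20, direction=positive, advance = 75 mod 20 = 15 teeth = 15/20 turn
  gear 1: T1=24, direction=negative, advance = 75 mod 24 = 3 teeth = 3/24 turn
Gear 1: 75 mod 24 = 3
Fraction = 3 / 24 = 1/8 (gcd(3,24)=3) = 1/8

Answer: 1/8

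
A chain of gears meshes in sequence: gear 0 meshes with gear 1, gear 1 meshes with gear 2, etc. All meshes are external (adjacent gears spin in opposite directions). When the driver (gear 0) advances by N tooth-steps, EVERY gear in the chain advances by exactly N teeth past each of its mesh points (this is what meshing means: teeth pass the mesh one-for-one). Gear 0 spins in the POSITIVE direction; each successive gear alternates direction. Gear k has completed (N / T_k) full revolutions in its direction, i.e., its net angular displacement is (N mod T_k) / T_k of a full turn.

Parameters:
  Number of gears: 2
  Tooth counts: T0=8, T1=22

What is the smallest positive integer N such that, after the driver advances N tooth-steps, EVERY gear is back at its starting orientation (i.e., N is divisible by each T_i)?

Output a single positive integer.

Answer: 88

Derivation:
Gear k returns to start when N is a multiple of T_k.
All gears at start simultaneously when N is a common multiple of [8, 22]; the smallest such N is lcm(8, 22).
Start: lcm = T0 = 8
Fold in T1=22: gcd(8, 22) = 2; lcm(8, 22) = 8 * 22 / 2 = 176 / 2 = 88
Full cycle length = 88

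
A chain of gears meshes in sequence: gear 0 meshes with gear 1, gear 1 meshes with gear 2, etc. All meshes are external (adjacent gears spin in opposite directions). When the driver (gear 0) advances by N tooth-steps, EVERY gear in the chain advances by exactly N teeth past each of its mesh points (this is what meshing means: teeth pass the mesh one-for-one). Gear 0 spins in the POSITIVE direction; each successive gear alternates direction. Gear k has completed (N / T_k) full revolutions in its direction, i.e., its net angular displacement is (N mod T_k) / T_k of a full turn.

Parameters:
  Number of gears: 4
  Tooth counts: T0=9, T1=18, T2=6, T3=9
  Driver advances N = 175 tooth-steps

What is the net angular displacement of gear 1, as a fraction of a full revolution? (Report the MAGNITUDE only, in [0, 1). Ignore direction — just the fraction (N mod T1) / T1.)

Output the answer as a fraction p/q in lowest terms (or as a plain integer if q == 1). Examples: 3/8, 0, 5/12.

Answer: 13/18

Derivation:
Chain of 4 gears, tooth counts: [9, 18, 6, 9]
  gear 0: T0=9, direction=positive, advance = 175 mod 9 = 4 teeth = 4/9 turn
  gear 1: T1=18, direction=negative, advance = 175 mod 18 = 13 teeth = 13/18 turn
  gear 2: T2=6, direction=positive, advance = 175 mod 6 = 1 teeth = 1/6 turn
  gear 3: T3=9, direction=negative, advance = 175 mod 9 = 4 teeth = 4/9 turn
Gear 1: 175 mod 18 = 13
Fraction = 13 / 18 = 13/18 (gcd(13,18)=1) = 13/18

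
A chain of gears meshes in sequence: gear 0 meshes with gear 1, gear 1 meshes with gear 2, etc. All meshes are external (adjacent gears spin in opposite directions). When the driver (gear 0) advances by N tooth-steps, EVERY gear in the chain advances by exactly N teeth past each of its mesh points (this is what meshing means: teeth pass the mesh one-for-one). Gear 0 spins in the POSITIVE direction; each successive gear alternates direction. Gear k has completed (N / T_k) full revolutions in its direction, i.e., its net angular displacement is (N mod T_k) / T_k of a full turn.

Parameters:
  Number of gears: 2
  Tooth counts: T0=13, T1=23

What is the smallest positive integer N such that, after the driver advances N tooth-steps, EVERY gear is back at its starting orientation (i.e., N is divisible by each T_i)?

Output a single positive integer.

Answer: 299

Derivation:
Gear k returns to start when N is a multiple of T_k.
All gears at start simultaneously when N is a common multiple of [13, 23]; the smallest such N is lcm(13, 23).
Start: lcm = T0 = 13
Fold in T1=23: gcd(13, 23) = 1; lcm(13, 23) = 13 * 23 / 1 = 299 / 1 = 299
Full cycle length = 299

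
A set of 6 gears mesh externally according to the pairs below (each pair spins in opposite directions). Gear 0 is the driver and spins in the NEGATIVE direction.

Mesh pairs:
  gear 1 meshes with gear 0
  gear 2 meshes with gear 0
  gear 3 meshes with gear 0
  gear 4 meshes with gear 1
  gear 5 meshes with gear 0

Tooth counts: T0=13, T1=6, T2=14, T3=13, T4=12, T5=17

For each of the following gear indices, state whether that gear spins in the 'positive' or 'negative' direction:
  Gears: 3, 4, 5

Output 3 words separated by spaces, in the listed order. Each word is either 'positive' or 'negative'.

Gear 0 (driver): negative (depth 0)
  gear 1: meshes with gear 0 -> depth 1 -> positive (opposite of gear 0)
  gear 2: meshes with gear 0 -> depth 1 -> positive (opposite of gear 0)
  gear 3: meshes with gear 0 -> depth 1 -> positive (opposite of gear 0)
  gear 4: meshes with gear 1 -> depth 2 -> negative (opposite of gear 1)
  gear 5: meshes with gear 0 -> depth 1 -> positive (opposite of gear 0)
Queried indices 3, 4, 5 -> positive, negative, positive

Answer: positive negative positive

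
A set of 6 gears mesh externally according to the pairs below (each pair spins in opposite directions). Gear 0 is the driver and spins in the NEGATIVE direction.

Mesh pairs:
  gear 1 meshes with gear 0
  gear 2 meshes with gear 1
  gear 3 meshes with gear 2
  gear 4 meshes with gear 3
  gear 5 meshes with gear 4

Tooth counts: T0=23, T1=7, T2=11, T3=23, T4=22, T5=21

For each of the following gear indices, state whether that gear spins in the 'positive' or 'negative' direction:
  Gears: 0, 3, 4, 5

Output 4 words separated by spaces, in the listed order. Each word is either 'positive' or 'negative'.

Answer: negative positive negative positive

Derivation:
Gear 0 (driver): negative (depth 0)
  gear 1: meshes with gear 0 -> depth 1 -> positive (opposite of gear 0)
  gear 2: meshes with gear 1 -> depth 2 -> negative (opposite of gear 1)
  gear 3: meshes with gear 2 -> depth 3 -> positive (opposite of gear 2)
  gear 4: meshes with gear 3 -> depth 4 -> negative (opposite of gear 3)
  gear 5: meshes with gear 4 -> depth 5 -> positive (opposite of gear 4)
Queried indices 0, 3, 4, 5 -> negative, positive, negative, positive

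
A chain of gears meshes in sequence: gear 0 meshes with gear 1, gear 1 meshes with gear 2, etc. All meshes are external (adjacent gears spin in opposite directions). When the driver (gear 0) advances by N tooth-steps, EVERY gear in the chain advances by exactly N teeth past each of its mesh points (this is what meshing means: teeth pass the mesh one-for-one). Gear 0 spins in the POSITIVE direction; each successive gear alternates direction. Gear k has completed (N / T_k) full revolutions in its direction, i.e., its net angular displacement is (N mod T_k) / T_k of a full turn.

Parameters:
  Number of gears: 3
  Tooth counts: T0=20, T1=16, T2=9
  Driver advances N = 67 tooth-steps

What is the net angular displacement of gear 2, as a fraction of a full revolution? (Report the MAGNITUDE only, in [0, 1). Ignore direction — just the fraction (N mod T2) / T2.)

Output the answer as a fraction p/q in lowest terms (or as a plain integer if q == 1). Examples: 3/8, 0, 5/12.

Chain of 3 gears, tooth counts: [20, 16, 9]
  gear 0: T0=20, direction=positive, advance = 67 mod 20 = 7 teeth = 7/20 turn
  gear 1: T1=16, direction=negative, advance = 67 mod 16 = 3 teeth = 3/16 turn
  gear 2: T2=9, direction=positive, advance = 67 mod 9 = 4 teeth = 4/9 turn
Gear 2: 67 mod 9 = 4
Fraction = 4 / 9 = 4/9 (gcd(4,9)=1) = 4/9

Answer: 4/9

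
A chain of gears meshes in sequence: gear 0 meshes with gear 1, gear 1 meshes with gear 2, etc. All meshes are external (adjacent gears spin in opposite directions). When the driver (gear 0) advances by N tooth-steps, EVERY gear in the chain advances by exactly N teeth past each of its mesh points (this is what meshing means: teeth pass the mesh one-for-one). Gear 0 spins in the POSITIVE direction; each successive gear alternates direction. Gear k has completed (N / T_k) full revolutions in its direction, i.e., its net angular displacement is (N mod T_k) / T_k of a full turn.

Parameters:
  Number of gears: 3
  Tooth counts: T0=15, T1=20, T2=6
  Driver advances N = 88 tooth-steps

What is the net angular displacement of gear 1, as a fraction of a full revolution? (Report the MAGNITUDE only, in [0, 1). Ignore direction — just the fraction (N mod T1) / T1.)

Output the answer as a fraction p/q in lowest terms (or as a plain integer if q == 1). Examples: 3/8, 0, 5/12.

Chain of 3 gears, tooth counts: [15, 20, 6]
  gear 0: T0=15, direction=positive, advance = 88 mod 15 = 13 teeth = 13/15 turn
  gear 1: T1=20, direction=negative, advance = 88 mod 20 = 8 teeth = 8/20 turn
  gear 2: T2=6, direction=positive, advance = 88 mod 6 = 4 teeth = 4/6 turn
Gear 1: 88 mod 20 = 8
Fraction = 8 / 20 = 2/5 (gcd(8,20)=4) = 2/5

Answer: 2/5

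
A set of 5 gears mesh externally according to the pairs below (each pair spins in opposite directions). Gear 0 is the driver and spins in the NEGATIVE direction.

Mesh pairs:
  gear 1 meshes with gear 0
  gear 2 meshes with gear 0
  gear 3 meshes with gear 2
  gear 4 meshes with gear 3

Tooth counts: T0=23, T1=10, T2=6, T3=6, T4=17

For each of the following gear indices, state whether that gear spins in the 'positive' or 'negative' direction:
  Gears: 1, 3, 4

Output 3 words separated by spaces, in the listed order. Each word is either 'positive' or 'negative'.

Gear 0 (driver): negative (depth 0)
  gear 1: meshes with gear 0 -> depth 1 -> positive (opposite of gear 0)
  gear 2: meshes with gear 0 -> depth 1 -> positive (opposite of gear 0)
  gear 3: meshes with gear 2 -> depth 2 -> negative (opposite of gear 2)
  gear 4: meshes with gear 3 -> depth 3 -> positive (opposite of gear 3)
Queried indices 1, 3, 4 -> positive, negative, positive

Answer: positive negative positive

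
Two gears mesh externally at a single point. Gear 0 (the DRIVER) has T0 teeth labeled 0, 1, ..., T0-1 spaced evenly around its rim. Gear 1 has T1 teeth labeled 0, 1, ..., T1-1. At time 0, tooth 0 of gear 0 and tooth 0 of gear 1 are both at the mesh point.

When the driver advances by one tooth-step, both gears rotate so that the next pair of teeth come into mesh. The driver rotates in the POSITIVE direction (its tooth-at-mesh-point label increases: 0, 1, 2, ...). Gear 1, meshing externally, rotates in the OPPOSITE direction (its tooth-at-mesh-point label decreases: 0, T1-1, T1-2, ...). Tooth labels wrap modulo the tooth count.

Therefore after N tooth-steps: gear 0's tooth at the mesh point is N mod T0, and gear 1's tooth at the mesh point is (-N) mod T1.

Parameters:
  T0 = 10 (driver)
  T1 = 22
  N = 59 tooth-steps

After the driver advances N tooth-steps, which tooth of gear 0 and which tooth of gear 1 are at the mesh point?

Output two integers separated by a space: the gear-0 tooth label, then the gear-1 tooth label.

Answer: 9 7

Derivation:
Gear 0 (driver, T0=10): tooth at mesh = N mod T0
  59 = 5 * 10 + 9, so 59 mod 10 = 9
  gear 0 tooth = 9
Gear 1 (driven, T1=22): tooth at mesh = (-N) mod T1
  59 = 2 * 22 + 15, so 59 mod 22 = 15
  (-59) mod 22 = (-15) mod 22 = 22 - 15 = 7
Mesh after 59 steps: gear-0 tooth 9 meets gear-1 tooth 7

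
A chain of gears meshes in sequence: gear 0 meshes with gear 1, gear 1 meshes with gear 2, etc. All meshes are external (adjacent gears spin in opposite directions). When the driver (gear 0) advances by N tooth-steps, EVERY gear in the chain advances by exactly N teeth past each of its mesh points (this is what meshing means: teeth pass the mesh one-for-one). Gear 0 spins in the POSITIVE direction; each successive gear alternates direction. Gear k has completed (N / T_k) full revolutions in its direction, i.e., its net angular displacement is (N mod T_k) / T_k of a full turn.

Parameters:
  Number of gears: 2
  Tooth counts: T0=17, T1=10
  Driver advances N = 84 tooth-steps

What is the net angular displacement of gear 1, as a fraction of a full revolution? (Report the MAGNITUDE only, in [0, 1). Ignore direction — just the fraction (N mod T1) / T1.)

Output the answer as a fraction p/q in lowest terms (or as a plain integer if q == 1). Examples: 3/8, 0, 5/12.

Answer: 2/5

Derivation:
Chain of 2 gears, tooth counts: [17, 10]
  gear 0: T0=17, direction=positive, advance = 84 mod 17 = 16 teeth = 16/17 turn
  gear 1: T1=10, direction=negative, advance = 84 mod 10 = 4 teeth = 4/10 turn
Gear 1: 84 mod 10 = 4
Fraction = 4 / 10 = 2/5 (gcd(4,10)=2) = 2/5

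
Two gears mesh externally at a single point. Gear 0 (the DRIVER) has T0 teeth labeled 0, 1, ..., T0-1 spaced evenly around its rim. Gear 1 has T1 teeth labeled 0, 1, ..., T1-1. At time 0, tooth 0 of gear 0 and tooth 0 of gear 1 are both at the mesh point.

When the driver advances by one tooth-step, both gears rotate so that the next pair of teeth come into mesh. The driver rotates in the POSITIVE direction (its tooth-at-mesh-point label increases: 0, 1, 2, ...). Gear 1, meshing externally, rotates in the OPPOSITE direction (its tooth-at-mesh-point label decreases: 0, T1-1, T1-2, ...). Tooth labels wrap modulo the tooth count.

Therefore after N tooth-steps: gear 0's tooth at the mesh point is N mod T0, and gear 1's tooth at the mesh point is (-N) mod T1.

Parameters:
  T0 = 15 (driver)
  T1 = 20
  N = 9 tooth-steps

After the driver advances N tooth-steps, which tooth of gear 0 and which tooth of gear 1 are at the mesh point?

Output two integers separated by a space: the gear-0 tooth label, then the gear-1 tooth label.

Answer: 9 11

Derivation:
Gear 0 (driver, T0=15): tooth at mesh = N mod T0
  9 = 0 * 15 + 9, so 9 mod 15 = 9
  gear 0 tooth = 9
Gear 1 (driven, T1=20): tooth at mesh = (-N) mod T1
  9 = 0 * 20 + 9, so 9 mod 20 = 9
  (-9) mod 20 = (-9) mod 20 = 20 - 9 = 11
Mesh after 9 steps: gear-0 tooth 9 meets gear-1 tooth 11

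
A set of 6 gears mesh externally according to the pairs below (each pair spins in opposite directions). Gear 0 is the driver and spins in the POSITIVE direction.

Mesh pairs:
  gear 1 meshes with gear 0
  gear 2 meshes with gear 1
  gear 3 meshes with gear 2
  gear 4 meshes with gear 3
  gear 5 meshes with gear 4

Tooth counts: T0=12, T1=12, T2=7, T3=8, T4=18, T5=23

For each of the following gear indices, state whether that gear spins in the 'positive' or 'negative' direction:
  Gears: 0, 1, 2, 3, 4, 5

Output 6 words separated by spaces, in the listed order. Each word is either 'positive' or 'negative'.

Answer: positive negative positive negative positive negative

Derivation:
Gear 0 (driver): positive (depth 0)
  gear 1: meshes with gear 0 -> depth 1 -> negative (opposite of gear 0)
  gear 2: meshes with gear 1 -> depth 2 -> positive (opposite of gear 1)
  gear 3: meshes with gear 2 -> depth 3 -> negative (opposite of gear 2)
  gear 4: meshes with gear 3 -> depth 4 -> positive (opposite of gear 3)
  gear 5: meshes with gear 4 -> depth 5 -> negative (opposite of gear 4)
Queried indices 0, 1, 2, 3, 4, 5 -> positive, negative, positive, negative, positive, negative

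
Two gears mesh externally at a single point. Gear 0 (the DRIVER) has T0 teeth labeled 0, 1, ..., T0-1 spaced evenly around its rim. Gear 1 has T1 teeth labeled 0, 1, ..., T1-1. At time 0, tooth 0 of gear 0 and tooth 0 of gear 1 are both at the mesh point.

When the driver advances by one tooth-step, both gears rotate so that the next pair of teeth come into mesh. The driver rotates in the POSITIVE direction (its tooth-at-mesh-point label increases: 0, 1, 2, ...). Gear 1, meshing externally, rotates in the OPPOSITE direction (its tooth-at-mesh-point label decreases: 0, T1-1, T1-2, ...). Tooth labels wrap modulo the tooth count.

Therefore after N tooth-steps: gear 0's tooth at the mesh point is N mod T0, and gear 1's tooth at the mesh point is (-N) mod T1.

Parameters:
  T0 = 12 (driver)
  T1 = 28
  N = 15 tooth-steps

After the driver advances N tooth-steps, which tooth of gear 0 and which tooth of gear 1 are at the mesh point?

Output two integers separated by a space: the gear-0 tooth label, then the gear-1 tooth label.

Answer: 3 13

Derivation:
Gear 0 (driver, T0=12): tooth at mesh = N mod T0
  15 = 1 * 12 + 3, so 15 mod 12 = 3
  gear 0 tooth = 3
Gear 1 (driven, T1=28): tooth at mesh = (-N) mod T1
  15 = 0 * 28 + 15, so 15 mod 28 = 15
  (-15) mod 28 = (-15) mod 28 = 28 - 15 = 13
Mesh after 15 steps: gear-0 tooth 3 meets gear-1 tooth 13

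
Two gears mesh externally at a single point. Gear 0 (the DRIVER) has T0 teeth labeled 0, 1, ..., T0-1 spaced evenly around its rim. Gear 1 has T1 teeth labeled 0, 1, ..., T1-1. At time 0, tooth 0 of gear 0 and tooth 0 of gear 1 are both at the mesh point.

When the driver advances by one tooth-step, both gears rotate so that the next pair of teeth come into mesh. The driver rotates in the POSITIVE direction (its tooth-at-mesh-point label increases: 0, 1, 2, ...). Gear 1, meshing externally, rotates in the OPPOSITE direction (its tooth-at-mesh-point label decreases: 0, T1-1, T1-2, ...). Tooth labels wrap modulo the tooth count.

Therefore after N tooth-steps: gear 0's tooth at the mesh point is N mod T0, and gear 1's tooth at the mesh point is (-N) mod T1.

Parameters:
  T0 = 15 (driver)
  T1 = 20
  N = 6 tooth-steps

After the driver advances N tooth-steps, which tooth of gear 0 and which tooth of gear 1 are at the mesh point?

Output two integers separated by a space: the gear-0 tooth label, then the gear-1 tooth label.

Answer: 6 14

Derivation:
Gear 0 (driver, T0=15): tooth at mesh = N mod T0
  6 = 0 * 15 + 6, so 6 mod 15 = 6
  gear 0 tooth = 6
Gear 1 (driven, T1=20): tooth at mesh = (-N) mod T1
  6 = 0 * 20 + 6, so 6 mod 20 = 6
  (-6) mod 20 = (-6) mod 20 = 20 - 6 = 14
Mesh after 6 steps: gear-0 tooth 6 meets gear-1 tooth 14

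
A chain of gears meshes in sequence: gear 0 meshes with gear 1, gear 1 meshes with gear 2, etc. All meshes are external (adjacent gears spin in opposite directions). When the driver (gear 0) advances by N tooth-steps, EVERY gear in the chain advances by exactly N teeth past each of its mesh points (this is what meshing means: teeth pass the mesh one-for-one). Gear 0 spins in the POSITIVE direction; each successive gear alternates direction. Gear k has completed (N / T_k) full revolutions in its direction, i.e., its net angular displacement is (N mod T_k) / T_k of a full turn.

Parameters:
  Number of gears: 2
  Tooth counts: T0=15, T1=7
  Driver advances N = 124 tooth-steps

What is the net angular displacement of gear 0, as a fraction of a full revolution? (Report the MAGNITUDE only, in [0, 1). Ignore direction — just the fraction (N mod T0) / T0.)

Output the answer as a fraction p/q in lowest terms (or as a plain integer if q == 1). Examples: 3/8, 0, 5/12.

Answer: 4/15

Derivation:
Chain of 2 gears, tooth counts: [15, 7]
  gear 0: T0=15, direction=positive, advance = 124 mod 15 = 4 teeth = 4/15 turn
  gear 1: T1=7, direction=negative, advance = 124 mod 7 = 5 teeth = 5/7 turn
Gear 0: 124 mod 15 = 4
Fraction = 4 / 15 = 4/15 (gcd(4,15)=1) = 4/15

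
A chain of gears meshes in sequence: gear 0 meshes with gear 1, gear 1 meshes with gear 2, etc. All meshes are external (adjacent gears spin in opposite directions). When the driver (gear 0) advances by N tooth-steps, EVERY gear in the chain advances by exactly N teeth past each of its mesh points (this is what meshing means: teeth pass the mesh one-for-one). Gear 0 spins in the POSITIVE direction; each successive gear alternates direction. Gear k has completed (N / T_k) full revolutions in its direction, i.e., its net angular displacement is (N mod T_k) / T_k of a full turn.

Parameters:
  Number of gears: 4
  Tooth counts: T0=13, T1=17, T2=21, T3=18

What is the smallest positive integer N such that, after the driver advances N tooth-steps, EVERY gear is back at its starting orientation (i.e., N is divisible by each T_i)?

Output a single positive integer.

Gear k returns to start when N is a multiple of T_k.
All gears at start simultaneously when N is a common multiple of [13, 17, 21, 18]; the smallest such N is lcm(13, 17, 21, 18).
Start: lcm = T0 = 13
Fold in T1=17: gcd(13, 17) = 1; lcm(13, 17) = 13 * 17 / 1 = 221 / 1 = 221
Fold in T2=21: gcd(221, 21) = 1; lcm(221, 21) = 221 * 21 / 1 = 4641 / 1 = 4641
Fold in T3=18: gcd(4641, 18) = 3; lcm(4641, 18) = 4641 * 18 / 3 = 83538 / 3 = 27846
Full cycle length = 27846

Answer: 27846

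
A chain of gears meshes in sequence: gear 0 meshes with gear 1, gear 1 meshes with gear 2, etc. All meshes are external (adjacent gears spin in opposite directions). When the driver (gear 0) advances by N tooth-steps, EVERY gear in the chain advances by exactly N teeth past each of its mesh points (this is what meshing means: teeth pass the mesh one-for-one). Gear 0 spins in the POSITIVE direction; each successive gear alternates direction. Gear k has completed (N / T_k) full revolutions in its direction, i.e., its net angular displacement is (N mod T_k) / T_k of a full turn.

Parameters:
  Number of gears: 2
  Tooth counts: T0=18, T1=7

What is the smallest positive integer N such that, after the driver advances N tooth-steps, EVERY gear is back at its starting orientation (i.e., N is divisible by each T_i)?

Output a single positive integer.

Gear k returns to start when N is a multiple of T_k.
All gears at start simultaneously when N is a common multiple of [18, 7]; the smallest such N is lcm(18, 7).
Start: lcm = T0 = 18
Fold in T1=7: gcd(18, 7) = 1; lcm(18, 7) = 18 * 7 / 1 = 126 / 1 = 126
Full cycle length = 126

Answer: 126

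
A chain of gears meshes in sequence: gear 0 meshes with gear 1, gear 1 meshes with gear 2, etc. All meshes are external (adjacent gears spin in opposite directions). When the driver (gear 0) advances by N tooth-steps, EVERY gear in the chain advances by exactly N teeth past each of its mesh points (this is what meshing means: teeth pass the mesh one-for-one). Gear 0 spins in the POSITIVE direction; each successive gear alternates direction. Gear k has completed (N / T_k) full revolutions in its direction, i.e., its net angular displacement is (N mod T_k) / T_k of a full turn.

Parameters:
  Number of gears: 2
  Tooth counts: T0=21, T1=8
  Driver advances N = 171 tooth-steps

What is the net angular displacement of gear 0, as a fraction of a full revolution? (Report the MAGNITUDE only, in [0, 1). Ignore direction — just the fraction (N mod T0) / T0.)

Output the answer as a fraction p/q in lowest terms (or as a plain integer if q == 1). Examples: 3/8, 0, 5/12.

Chain of 2 gears, tooth counts: [21, 8]
  gear 0: T0=21, direction=positive, advance = 171 mod 21 = 3 teeth = 3/21 turn
  gear 1: T1=8, direction=negative, advance = 171 mod 8 = 3 teeth = 3/8 turn
Gear 0: 171 mod 21 = 3
Fraction = 3 / 21 = 1/7 (gcd(3,21)=3) = 1/7

Answer: 1/7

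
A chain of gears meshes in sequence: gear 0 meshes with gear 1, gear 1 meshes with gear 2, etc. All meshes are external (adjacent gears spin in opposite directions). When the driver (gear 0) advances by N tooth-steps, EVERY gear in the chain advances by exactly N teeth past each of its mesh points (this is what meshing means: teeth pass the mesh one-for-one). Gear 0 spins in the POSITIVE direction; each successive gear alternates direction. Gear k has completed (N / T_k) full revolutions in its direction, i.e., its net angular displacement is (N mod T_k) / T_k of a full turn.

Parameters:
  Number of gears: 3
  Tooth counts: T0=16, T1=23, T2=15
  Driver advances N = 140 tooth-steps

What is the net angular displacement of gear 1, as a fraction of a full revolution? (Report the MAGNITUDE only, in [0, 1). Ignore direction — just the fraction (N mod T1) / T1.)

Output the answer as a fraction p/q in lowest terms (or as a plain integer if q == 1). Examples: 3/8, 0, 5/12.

Answer: 2/23

Derivation:
Chain of 3 gears, tooth counts: [16, 23, 15]
  gear 0: T0=16, direction=positive, advance = 140 mod 16 = 12 teeth = 12/16 turn
  gear 1: T1=23, direction=negative, advance = 140 mod 23 = 2 teeth = 2/23 turn
  gear 2: T2=15, direction=positive, advance = 140 mod 15 = 5 teeth = 5/15 turn
Gear 1: 140 mod 23 = 2
Fraction = 2 / 23 = 2/23 (gcd(2,23)=1) = 2/23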